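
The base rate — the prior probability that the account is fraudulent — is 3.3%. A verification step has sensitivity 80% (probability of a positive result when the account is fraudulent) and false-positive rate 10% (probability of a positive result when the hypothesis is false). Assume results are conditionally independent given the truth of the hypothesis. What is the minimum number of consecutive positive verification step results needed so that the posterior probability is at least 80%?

3

Prior odds = 0.033/0.967 = 33/967.
Likelihood ratio of a positive result = 0.8/0.1 = 8.
Target odds: 0.8 ÷ 0.2 = 4.
Need (33/967) × 8ⁿ ≥ 4, i.e. 8ⁿ ≥ 3868/33.
8² = 64 falls short of 3868/33 but 8³ = 512 reaches it, so n = 3.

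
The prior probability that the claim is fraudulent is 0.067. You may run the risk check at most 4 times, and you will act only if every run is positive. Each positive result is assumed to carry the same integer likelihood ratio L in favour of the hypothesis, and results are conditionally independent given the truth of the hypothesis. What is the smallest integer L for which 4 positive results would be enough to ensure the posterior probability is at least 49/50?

6

Prior odds = 0.067/0.933 = 67/933.
Target odds = 0.98/0.02 = 49.
Need L⁴ ≥ 49 ÷ (67/933) = 45717/67.
5⁴ = 625 < 45717/67 ≤ 1296 = 6⁴, so L = 6.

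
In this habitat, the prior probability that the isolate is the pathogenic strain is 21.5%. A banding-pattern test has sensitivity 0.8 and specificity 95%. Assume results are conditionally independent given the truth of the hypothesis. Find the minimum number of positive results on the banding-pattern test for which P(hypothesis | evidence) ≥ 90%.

2

Prior odds: 0.215 ÷ 0.785 = 43/157.
False-positive rate = 1 − 0.95 = 0.05; likelihood ratio of a positive = 0.8/0.05 = 16.
Target odds: 0.9 ÷ 0.1 = 9.
Need (43/157) × 16ⁿ ≥ 9, i.e. 16ⁿ ≥ 1413/43.
16¹ = 16 falls short of 1413/43 but 16² = 256 reaches it, so n = 2.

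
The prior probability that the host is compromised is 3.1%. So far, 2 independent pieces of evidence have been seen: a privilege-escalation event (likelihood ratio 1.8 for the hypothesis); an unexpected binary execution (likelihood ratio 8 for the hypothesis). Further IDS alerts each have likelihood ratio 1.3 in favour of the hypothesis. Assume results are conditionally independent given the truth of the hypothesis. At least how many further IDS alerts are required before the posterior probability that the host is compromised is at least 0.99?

Prior odds = 0.031/0.969 = 31/969.
Combined Bayes factor of the evidence already in hand = 1.8 × 8 = 14.4.
Odds after that evidence = (31/969) × 14.4 = 744/1615.
Target odds = 0.99/0.01 = 99.
Need 1.3ⁿ ≥ 99 ÷ (744/1615) = 53295/248.
1.3²⁰ ≈190.05 falls short of 53295/248 but 1.3²¹ ≈247.065 reaches it, so n = 21.

21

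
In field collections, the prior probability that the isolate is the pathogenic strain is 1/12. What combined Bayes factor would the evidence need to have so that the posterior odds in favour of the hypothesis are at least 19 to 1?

209

Prior odds = (1/12)/(11/12) = 1/11.
Target odds = 19.
Required Bayes factor = 19 ÷ (1/11) = 209.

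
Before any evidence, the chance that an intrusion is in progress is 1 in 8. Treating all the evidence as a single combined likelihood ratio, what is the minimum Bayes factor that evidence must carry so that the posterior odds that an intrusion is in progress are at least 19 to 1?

Prior odds = 0.125/0.875 = 1/7.
Target odds = 19.
Required Bayes factor = 19 ÷ (1/7) = 133.

133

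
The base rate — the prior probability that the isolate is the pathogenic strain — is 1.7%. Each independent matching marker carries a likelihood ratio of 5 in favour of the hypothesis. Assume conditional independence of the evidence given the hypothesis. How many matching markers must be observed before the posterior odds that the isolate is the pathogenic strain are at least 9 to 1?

Prior odds: 0.017 ÷ 0.983 = 17/983.
Likelihood ratio per matching marker = 5.
Target odds = 9.
Need (17/983) × 5ⁿ ≥ 9, i.e. 5ⁿ ≥ 8847/17.
5³ = 125 falls short of 8847/17 but 5⁴ = 625 reaches it, so n = 4.

4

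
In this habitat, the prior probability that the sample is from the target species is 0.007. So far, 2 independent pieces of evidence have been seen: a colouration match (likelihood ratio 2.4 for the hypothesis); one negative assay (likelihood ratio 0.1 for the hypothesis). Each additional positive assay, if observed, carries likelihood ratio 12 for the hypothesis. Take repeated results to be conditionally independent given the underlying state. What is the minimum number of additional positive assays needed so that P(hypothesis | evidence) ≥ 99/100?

Prior odds = 0.007/0.993 = 7/993.
Combined Bayes factor of the evidence already in hand = 2.4 × 0.1 = 0.24.
Odds after that evidence = (7/993) × 0.24 = 14/8275.
Target odds = 0.99/0.01 = 99.
Need 12ⁿ ≥ 99 ÷ (14/8275) = 819225/14.
12⁴ = 20736 falls short of 819225/14 but 12⁵ = 248832 reaches it, so n = 5.

5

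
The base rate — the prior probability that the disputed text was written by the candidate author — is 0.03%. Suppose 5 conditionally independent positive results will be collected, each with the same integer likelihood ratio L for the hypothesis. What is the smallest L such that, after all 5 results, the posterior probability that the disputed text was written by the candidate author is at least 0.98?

Prior odds = 0.0003/0.9997 = 3/9997.
Target odds = 0.98/0.02 = 49.
Need L⁵ ≥ 49 ÷ (3/9997) = 489853/3.
11⁵ = 161051 < 489853/3 ≤ 248832 = 12⁵, so L = 12.

12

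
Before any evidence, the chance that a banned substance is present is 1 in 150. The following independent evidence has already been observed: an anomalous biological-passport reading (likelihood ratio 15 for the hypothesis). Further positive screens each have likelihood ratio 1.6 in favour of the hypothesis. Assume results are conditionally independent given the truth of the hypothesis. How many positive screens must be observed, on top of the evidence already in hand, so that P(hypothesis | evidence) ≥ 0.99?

Prior odds = (1/150)/(149/150) = 1/149.
Bayes factor of the evidence already in hand = 15.
Odds after that evidence = (1/149) × 15 = 15/149.
Target odds = 0.99/0.01 = 99.
Need 1.6ⁿ ≥ 99 ÷ (15/149) = 983.4.
1.6¹⁴ ≈720.576 falls short of 983.4 but 1.6¹⁵ ≈1152.92 reaches it, so n = 15.

15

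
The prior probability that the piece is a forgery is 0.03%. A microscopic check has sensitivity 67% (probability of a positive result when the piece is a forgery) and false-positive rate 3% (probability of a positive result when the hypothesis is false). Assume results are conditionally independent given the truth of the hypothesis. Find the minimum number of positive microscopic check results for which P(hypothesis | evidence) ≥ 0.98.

4

Prior odds = 0.0003/0.9997 = 3/9997.
Likelihood ratio of a positive result = 0.67/0.03 = 67/3.
Target posterior odds = 0.98/0.02 = 49.
Need (3/9997) × (67/3)ⁿ ≥ 49, i.e. (67/3)ⁿ ≥ 489853/3.
(67/3)³ = 300763/27 falls short of 489853/3 but (67/3)⁴ = 20151121/81 reaches it, so n = 4.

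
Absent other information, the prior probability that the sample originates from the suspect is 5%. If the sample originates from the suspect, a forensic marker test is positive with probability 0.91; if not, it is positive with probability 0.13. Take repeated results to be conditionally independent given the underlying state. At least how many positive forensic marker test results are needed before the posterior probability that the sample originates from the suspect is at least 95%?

Prior odds: 0.05 ÷ 0.95 = 1/19.
Likelihood ratio of a positive = 0.91/0.13 = 7.
Target posterior odds = 0.95/0.05 = 19.
Require 7ⁿ ≥ 19 ÷ (1/19) = 361.
7³ = 343 falls short of 361 but 7⁴ = 2401 reaches it, so n = 4.

4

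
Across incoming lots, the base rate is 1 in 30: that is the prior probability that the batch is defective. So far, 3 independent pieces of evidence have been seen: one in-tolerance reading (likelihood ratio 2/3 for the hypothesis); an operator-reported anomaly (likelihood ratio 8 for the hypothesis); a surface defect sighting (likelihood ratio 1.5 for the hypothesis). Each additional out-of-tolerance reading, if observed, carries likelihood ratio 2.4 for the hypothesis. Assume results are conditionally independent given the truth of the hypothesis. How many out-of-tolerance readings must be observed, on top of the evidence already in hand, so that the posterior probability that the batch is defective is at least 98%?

Prior odds = (1/30)/(29/30) = 1/29.
Combined Bayes factor of the evidence already in hand = (2/3) × 8 × 1.5 = 8.
Odds after that evidence = (1/29) × 8 = 8/29.
Target odds = 0.98/0.02 = 49.
Need 2.4ⁿ ≥ 49 ÷ (8/29) = 177.625.
2.4⁵ = 79.62624 falls short of 177.625 but 2.4⁶ = 2985984/15625 reaches it, so n = 6.

6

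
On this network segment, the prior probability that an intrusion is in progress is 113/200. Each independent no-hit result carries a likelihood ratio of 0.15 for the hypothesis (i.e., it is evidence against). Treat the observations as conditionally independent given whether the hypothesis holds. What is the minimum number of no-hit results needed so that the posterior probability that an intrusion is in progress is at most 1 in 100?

3

Prior odds = 0.565/0.435 = 113/87.
Likelihood ratio per no-hit result = 0.15.
Target posterior odds = 0.01/0.99 = 1/99.
Require 0.15ⁿ ≤ 1/99 ÷ (113/87) = 29/3729.
0.15² = 0.0225 is still above 29/3729 but 0.15³ = 0.003375 is at or below it, so n = 3.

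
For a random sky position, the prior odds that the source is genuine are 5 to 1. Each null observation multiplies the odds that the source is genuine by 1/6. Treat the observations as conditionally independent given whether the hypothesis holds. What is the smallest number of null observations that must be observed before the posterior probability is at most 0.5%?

Prior odds = 5.
Likelihood ratio per null observation = 1/6.
Target odds: 0.005 ÷ 0.995 = 1/199.
Need 5 × (1/6)ⁿ ≤ 1/199, i.e. (1/6)ⁿ ≤ 1/995.
(1/6)³ = 1/216 is still above 1/995 but (1/6)⁴ = 1/1296 is at or below it, so n = 4.

4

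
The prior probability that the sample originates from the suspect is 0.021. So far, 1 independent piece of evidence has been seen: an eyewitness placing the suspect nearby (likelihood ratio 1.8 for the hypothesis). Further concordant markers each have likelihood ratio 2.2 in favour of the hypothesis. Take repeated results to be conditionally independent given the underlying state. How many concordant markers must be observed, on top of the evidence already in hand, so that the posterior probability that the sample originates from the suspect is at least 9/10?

Prior odds = 0.021/0.979 = 21/979.
Bayes factor of the evidence already in hand = 1.8.
Odds after that evidence = (21/979) × 1.8 = 189/4895.
Target odds = 0.9/0.1 = 9.
Need 2.2ⁿ ≥ 9 ÷ (189/4895) = 4895/21.
2.2⁶ = 1771561/15625 falls short of 4895/21 but 2.2⁷ = 19487171/78125 reaches it, so n = 7.

7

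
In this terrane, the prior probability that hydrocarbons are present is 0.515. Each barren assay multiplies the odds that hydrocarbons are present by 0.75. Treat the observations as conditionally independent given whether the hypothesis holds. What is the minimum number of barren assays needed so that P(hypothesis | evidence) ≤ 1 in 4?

Prior odds: 0.515 ÷ 0.485 = 103/97.
Likelihood ratio per barren assay = 0.75.
Target odds: 0.25 ÷ 0.75 = 1/3.
Need (103/97) × 0.75ⁿ ≤ 1/3, i.e. 0.75ⁿ ≤ 97/309.
0.75⁴ = 0.31640625 is still above 97/309 but 0.75⁵ = 243/1024 is at or below it, so n = 5.

5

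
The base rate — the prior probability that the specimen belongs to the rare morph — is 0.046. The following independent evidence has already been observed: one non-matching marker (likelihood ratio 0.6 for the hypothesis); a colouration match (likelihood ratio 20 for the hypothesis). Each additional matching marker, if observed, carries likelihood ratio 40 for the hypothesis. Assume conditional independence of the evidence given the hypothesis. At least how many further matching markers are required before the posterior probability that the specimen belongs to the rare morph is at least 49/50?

Prior odds = 0.046/0.954 = 23/477.
Combined Bayes factor of the evidence already in hand = 0.6 × 20 = 12.
Odds after that evidence = (23/477) × 12 = 92/159.
Target odds = 0.98/0.02 = 49.
Need 40ⁿ ≥ 49 ÷ (92/159) = 7791/92.
40¹ = 40 falls short of 7791/92 but 40² = 1600 reaches it, so n = 2.

2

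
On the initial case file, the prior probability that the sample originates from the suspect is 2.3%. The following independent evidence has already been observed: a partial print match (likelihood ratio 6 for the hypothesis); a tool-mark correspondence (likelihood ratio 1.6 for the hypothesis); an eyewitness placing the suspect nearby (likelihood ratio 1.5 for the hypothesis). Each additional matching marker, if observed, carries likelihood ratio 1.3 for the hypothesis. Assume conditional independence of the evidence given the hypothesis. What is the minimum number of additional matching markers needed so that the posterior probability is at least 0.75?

Prior odds = 0.023/0.977 = 23/977.
Combined Bayes factor of the evidence already in hand = 6 × 1.6 × 1.5 = 14.4.
Odds after that evidence = (23/977) × 14.4 = 1656/4885.
Target odds = 0.75/0.25 = 3.
Need 1.3ⁿ ≥ 3 ÷ (1656/4885) = 4885/552.
1.3⁸ = 815730721/100000000 falls short of 4885/552 but 1.3⁹ ≈10.6045 reaches it, so n = 9.

9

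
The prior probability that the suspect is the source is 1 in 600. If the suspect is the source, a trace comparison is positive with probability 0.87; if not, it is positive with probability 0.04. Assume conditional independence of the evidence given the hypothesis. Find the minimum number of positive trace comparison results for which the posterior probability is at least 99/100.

4

Prior odds: (1/600) ÷ (599/600) = 1/599.
Likelihood ratio of a positive = 0.87/0.04 = 21.75.
Target odds: 0.99 ÷ 0.01 = 99.
Require 21.75ⁿ ≥ 99 ÷ (1/599) = 59301.
21.75³ = 658503/64 falls short of 59301 but 21.75⁴ = 57289761/256 reaches it, so n = 4.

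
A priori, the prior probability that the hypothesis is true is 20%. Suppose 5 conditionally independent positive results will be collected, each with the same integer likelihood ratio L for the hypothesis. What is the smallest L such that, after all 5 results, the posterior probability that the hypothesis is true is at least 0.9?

3

Prior odds = 0.2/0.8 = 0.25.
Target odds = 0.9/0.1 = 9.
Need L⁵ ≥ 9 ÷ 0.25 = 36.
2⁵ = 32 < 36 ≤ 243 = 3⁵, so L = 3.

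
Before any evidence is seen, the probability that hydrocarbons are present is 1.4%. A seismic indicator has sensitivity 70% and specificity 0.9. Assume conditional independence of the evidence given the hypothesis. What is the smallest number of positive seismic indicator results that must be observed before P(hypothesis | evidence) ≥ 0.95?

4

Prior odds: 0.014 ÷ 0.986 = 7/493.
False-positive rate = 1 − 0.9 = 0.1; likelihood ratio of a positive = 0.7/0.1 = 7.
Target posterior odds = 0.95/0.05 = 19.
Need (7/493) × 7ⁿ ≥ 19, i.e. 7ⁿ ≥ 9367/7.
7³ = 343 falls short of 9367/7 but 7⁴ = 2401 reaches it, so n = 4.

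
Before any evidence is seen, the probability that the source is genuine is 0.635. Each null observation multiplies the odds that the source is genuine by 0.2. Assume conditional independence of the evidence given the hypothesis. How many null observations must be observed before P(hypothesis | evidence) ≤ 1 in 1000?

Prior odds = 0.635/0.365 = 127/73.
Likelihood ratio per null observation = 0.2.
Target odds: 0.001 ÷ 0.999 = 1/999.
Require 0.2ⁿ ≤ 1/999 ÷ (127/73) = 73/126873.
0.2⁴ = 0.0016 is still above 73/126873 but 0.2⁵ = 0.00032 is at or below it, so n = 5.

5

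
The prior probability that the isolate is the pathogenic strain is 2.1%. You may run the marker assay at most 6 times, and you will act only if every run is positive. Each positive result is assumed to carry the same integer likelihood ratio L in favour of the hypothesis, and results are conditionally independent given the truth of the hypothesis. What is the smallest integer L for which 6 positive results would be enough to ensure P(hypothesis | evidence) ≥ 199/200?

Prior odds = 0.021/0.979 = 21/979.
Target odds = 0.995/0.005 = 199.
Need L⁶ ≥ 199 ÷ (21/979) = 194821/21.
4⁶ = 4096 < 194821/21 ≤ 15625 = 5⁶, so L = 5.

5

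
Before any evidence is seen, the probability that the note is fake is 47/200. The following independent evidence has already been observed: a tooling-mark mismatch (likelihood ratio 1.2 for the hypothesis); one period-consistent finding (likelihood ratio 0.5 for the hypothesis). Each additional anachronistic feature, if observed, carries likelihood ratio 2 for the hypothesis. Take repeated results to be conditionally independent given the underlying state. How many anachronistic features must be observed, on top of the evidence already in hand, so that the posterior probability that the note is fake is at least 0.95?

Prior odds = 0.235/0.765 = 47/153.
Combined Bayes factor of the evidence already in hand = 1.2 × 0.5 = 0.6.
Odds after that evidence = (47/153) × 0.6 = 47/255.
Target odds = 0.95/0.05 = 19.
Need 2ⁿ ≥ 19 ÷ (47/255) = 4845/47.
2⁶ = 64 falls short of 4845/47 but 2⁷ = 128 reaches it, so n = 7.

7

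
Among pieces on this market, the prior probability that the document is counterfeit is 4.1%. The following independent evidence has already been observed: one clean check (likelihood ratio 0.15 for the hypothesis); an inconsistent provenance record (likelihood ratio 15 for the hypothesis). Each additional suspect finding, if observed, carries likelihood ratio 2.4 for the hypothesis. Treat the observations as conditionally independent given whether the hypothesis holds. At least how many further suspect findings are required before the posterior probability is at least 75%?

Prior odds = 0.041/0.959 = 41/959.
Combined Bayes factor of the evidence already in hand = 0.15 × 15 = 2.25.
Odds after that evidence = (41/959) × 2.25 = 369/3836.
Target odds = 0.75/0.25 = 3.
Need 2.4ⁿ ≥ 3 ÷ (369/3836) = 3836/123.
2.4³ = 13.824 falls short of 3836/123 but 2.4⁴ = 33.1776 reaches it, so n = 4.

4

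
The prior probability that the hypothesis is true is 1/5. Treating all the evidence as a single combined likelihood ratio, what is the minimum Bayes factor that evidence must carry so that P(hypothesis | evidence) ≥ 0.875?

28

Prior odds = 0.2/0.8 = 0.25.
Target odds = 0.875/0.125 = 7.
Required Bayes factor = 7 ÷ 0.25 = 28.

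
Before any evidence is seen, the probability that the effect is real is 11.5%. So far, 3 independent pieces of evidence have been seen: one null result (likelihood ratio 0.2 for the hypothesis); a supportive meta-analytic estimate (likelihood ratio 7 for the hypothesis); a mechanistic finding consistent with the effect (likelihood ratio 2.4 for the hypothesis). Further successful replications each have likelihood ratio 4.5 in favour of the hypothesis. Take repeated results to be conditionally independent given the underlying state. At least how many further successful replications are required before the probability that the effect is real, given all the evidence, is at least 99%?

4

Prior odds = 0.115/0.885 = 23/177.
Combined Bayes factor of the evidence already in hand = 0.2 × 7 × 2.4 = 3.36.
Odds after that evidence = (23/177) × 3.36 = 644/1475.
Target odds = 0.99/0.01 = 99.
Need 4.5ⁿ ≥ 99 ÷ (644/1475) = 146025/644.
4.5³ = 91.125 falls short of 146025/644 but 4.5⁴ = 410.0625 reaches it, so n = 4.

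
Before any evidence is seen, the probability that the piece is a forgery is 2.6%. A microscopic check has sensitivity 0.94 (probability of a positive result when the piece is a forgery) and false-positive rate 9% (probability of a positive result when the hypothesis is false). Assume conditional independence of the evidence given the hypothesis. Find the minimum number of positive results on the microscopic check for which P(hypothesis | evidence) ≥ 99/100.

Prior odds = 0.026/0.974 = 13/487.
Likelihood ratio of a positive result = 0.94/0.09 = 94/9.
Target posterior odds = 0.99/0.01 = 99.
Need (13/487) × (94/9)ⁿ ≥ 99, i.e. (94/9)ⁿ ≥ 48213/13.
(94/9)³ = 830584/729 falls short of 48213/13 but (94/9)⁴ = 78074896/6561 reaches it, so n = 4.

4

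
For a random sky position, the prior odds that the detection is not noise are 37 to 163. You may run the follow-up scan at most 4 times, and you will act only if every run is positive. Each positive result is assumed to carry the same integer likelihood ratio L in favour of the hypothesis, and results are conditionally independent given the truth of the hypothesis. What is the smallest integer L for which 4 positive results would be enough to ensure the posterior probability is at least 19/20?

Prior odds = 37/163.
Target odds = 0.95/0.05 = 19.
Need L⁴ ≥ 19 ÷ (37/163) = 3097/37.
3⁴ = 81 < 3097/37 ≤ 256 = 4⁴, so L = 4.

4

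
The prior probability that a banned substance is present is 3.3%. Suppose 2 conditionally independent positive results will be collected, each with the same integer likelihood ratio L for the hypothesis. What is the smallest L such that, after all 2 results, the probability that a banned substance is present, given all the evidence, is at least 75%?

10

Prior odds = 0.033/0.967 = 33/967.
Target odds = 0.75/0.25 = 3.
Need L² ≥ 3 ÷ (33/967) = 967/11.
9² = 81 < 967/11 ≤ 100 = 10², so L = 10.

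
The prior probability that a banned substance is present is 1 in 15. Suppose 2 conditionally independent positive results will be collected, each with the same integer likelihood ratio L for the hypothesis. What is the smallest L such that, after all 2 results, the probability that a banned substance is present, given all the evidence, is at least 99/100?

38

Prior odds = (1/15)/(14/15) = 1/14.
Target odds = 0.99/0.01 = 99.
Need L² ≥ 99 ÷ (1/14) = 1386.
37² = 1369 < 1386 ≤ 1444 = 38², so L = 38.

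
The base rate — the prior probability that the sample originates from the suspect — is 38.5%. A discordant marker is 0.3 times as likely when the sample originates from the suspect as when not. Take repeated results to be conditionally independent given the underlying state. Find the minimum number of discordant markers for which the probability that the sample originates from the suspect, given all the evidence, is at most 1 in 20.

Prior odds = 0.385/0.615 = 77/123.
Likelihood ratio per discordant marker = 0.3.
Target odds: 0.05 ÷ 0.95 = 1/19.
Need (77/123) × 0.3ⁿ ≤ 1/19, i.e. 0.3ⁿ ≤ 123/1463.
0.3² = 0.09 is still above 123/1463 but 0.3³ = 0.027 is at or below it, so n = 3.

3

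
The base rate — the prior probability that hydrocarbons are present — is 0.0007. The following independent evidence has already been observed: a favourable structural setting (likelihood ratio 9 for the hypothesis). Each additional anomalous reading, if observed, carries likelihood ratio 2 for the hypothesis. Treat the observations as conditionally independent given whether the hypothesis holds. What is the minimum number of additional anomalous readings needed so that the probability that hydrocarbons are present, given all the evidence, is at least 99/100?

14

Prior odds = 0.0007/0.9993 = 7/9993.
Bayes factor of the evidence already in hand = 9.
Odds after that evidence = (7/9993) × 9 = 21/3331.
Target odds = 0.99/0.01 = 99.
Need 2ⁿ ≥ 99 ÷ (21/3331) = 109923/7.
2¹³ = 8192 falls short of 109923/7 but 2¹⁴ = 16384 reaches it, so n = 14.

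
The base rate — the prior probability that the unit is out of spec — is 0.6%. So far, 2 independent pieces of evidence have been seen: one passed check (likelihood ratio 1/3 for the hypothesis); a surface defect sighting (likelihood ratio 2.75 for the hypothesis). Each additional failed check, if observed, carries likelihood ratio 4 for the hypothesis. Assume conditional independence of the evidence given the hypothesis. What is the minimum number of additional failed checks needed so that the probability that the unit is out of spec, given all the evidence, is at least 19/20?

Prior odds = 0.006/0.994 = 3/497.
Combined Bayes factor of the evidence already in hand = (1/3) × 2.75 = 11/12.
Odds after that evidence = (3/497) × 11/12 = 11/1988.
Target odds = 0.95/0.05 = 19.
Need 4ⁿ ≥ 19 ÷ (11/1988) = 37772/11.
4⁵ = 1024 falls short of 37772/11 but 4⁶ = 4096 reaches it, so n = 6.

6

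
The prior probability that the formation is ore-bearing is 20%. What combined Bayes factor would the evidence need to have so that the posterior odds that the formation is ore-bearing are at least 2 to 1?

Prior odds = 0.2/0.8 = 0.25.
Target odds = 2.
Required Bayes factor = 2 ÷ 0.25 = 8.

8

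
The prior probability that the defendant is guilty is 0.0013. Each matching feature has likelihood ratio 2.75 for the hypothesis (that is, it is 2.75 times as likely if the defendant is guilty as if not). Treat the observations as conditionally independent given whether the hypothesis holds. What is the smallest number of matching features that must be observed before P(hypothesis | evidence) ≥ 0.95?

10

Prior odds: 0.0013 ÷ 0.9987 = 13/9987.
Likelihood ratio per matching feature = 2.75.
Target odds: 0.95 ÷ 0.05 = 19.
Need (13/9987) × 2.75ⁿ ≥ 19, i.e. 2.75ⁿ ≥ 189753/13.
2.75⁹ ≈8994.86 falls short of 189753/13 but 2.75¹⁰ ≈24735.9 reaches it, so n = 10.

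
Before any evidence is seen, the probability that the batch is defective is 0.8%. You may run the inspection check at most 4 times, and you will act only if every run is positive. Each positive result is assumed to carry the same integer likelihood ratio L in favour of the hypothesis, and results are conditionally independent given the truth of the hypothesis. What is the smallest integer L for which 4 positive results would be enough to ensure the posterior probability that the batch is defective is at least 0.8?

Prior odds = 0.008/0.992 = 1/124.
Target odds = 0.8/0.2 = 4.
Need L⁴ ≥ 4 ÷ (1/124) = 496.
4⁴ = 256 < 496 ≤ 625 = 5⁴, so L = 5.

5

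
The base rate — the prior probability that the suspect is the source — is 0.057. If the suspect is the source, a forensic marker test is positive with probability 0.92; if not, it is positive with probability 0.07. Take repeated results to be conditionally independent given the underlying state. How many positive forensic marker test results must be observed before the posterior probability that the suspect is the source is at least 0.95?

3

Prior odds: 0.057 ÷ 0.943 = 57/943.
Likelihood ratio of a positive = 0.92/0.07 = 92/7.
Target odds: 0.95 ÷ 0.05 = 19.
Need (57/943) × (92/7)ⁿ ≥ 19, i.e. (92/7)ⁿ ≥ 943/3.
(92/7)² = 8464/49 falls short of 943/3 but (92/7)³ = 778688/343 reaches it, so n = 3.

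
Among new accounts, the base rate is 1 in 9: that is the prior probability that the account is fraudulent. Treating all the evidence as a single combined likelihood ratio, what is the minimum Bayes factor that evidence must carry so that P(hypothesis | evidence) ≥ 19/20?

152

Prior odds = (1/9)/(8/9) = 0.125.
Target odds = 0.95/0.05 = 19.
Required Bayes factor = 19 ÷ 0.125 = 152.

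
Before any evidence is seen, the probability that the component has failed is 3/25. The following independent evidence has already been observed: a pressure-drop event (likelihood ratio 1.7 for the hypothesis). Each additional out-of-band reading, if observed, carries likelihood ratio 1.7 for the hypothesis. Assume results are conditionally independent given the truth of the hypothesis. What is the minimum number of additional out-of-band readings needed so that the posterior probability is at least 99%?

12

Prior odds = 0.12/0.88 = 3/22.
Bayes factor of the evidence already in hand = 1.7.
Odds after that evidence = (3/22) × 1.7 = 51/220.
Target odds = 0.99/0.01 = 99.
Need 1.7ⁿ ≥ 99 ÷ (51/220) = 7260/17.
1.7¹¹ ≈342.719 falls short of 7260/17 but 1.7¹² ≈582.622 reaches it, so n = 12.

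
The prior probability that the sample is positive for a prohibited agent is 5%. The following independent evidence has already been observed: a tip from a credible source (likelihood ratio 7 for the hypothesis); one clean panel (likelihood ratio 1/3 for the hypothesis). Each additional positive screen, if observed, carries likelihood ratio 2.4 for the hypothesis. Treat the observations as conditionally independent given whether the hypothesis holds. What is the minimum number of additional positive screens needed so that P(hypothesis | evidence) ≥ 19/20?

Prior odds = 0.05/0.95 = 1/19.
Combined Bayes factor of the evidence already in hand = 7 × (1/3) = 7/3.
Odds after that evidence = (1/19) × 7/3 = 7/57.
Target odds = 0.95/0.05 = 19.
Need 2.4ⁿ ≥ 19 ÷ (7/57) = 1083/7.
2.4⁵ = 79.62624 falls short of 1083/7 but 2.4⁶ = 2985984/15625 reaches it, so n = 6.

6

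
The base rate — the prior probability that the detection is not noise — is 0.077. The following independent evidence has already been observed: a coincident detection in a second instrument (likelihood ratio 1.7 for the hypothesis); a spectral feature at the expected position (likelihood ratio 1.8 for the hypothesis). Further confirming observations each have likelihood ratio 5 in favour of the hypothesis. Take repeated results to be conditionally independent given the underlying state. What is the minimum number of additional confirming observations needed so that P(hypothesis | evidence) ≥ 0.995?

Prior odds = 0.077/0.923 = 77/923.
Combined Bayes factor of the evidence already in hand = 1.7 × 1.8 = 3.06.
Odds after that evidence = (77/923) × 3.06 = 11781/46150.
Target odds = 0.995/0.005 = 199.
Need 5ⁿ ≥ 199 ÷ (11781/46150) = 9183850/11781.
5⁴ = 625 falls short of 9183850/11781 but 5⁵ = 3125 reaches it, so n = 5.

5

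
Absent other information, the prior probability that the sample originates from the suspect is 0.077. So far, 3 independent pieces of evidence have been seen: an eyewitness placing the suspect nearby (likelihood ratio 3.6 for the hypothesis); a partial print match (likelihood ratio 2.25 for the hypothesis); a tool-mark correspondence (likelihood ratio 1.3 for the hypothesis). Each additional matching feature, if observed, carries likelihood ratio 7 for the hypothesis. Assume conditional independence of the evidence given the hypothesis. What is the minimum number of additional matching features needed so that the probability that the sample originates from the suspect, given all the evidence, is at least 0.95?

Prior odds = 0.077/0.923 = 77/923.
Combined Bayes factor of the evidence already in hand = 3.6 × 2.25 × 1.3 = 10.53.
Odds after that evidence = (77/923) × 10.53 = 6237/7100.
Target odds = 0.95/0.05 = 19.
Need 7ⁿ ≥ 19 ÷ (6237/7100) = 134900/6237.
7¹ = 7 falls short of 134900/6237 but 7² = 49 reaches it, so n = 2.

2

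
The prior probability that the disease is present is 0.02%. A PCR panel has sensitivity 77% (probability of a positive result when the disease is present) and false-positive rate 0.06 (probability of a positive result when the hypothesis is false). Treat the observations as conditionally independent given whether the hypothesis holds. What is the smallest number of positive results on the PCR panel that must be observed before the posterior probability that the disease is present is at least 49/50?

Prior odds: 0.0002 ÷ 0.9998 = 1/4999.
Likelihood ratio of a positive result = 0.77/0.06 = 77/6.
Target posterior odds = 0.98/0.02 = 49.
Require (77/6)ⁿ ≥ 49 ÷ (1/4999) = 244951.
(77/6)⁴ = 35153041/1296 falls short of 244951 but (77/6)⁵ ≈348095 reaches it, so n = 5.

5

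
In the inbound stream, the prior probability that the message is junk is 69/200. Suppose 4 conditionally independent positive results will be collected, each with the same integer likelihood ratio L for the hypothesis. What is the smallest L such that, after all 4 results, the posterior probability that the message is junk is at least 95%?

3

Prior odds = 0.345/0.655 = 69/131.
Target odds = 0.95/0.05 = 19.
Need L⁴ ≥ 19 ÷ (69/131) = 2489/69.
2⁴ = 16 < 2489/69 ≤ 81 = 3⁴, so L = 3.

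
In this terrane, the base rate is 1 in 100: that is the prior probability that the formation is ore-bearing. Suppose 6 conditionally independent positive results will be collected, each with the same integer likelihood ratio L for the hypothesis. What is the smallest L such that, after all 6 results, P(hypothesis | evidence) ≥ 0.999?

Prior odds = 0.01/0.99 = 1/99.
Target odds = 0.999/0.001 = 999.
Need L⁶ ≥ 999 ÷ (1/99) = 98901.
6⁶ = 46656 < 98901 ≤ 117649 = 7⁶, so L = 7.

7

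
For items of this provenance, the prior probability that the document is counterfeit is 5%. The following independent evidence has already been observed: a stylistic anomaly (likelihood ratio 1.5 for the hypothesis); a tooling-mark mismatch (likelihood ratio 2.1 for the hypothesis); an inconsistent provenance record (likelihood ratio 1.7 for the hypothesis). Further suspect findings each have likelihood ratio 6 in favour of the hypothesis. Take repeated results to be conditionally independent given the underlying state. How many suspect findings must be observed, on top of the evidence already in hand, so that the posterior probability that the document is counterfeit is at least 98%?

Prior odds = 0.05/0.95 = 1/19.
Combined Bayes factor of the evidence already in hand = 1.5 × 2.1 × 1.7 = 5.355.
Odds after that evidence = (1/19) × 5.355 = 1071/3800.
Target odds = 0.98/0.02 = 49.
Need 6ⁿ ≥ 49 ÷ (1071/3800) = 26600/153.
6² = 36 falls short of 26600/153 but 6³ = 216 reaches it, so n = 3.

3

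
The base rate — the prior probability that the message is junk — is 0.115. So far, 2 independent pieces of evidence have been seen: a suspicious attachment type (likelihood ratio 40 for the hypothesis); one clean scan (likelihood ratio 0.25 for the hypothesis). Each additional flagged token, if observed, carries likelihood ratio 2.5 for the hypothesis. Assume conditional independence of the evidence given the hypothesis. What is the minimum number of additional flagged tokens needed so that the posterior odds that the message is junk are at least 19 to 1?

Prior odds = 0.115/0.885 = 23/177.
Combined Bayes factor of the evidence already in hand = 40 × 0.25 = 10.
Odds after that evidence = (23/177) × 10 = 230/177.
Target odds = 19.
Need 2.5ⁿ ≥ 19 ÷ (230/177) = 3363/230.
2.5² = 6.25 falls short of 3363/230 but 2.5³ = 15.625 reaches it, so n = 3.

3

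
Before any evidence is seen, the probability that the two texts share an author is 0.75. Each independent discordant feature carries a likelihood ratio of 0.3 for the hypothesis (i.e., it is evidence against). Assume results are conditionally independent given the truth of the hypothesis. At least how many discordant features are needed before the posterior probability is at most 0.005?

6

Prior odds = 0.75/0.25 = 3.
Likelihood ratio per discordant feature = 0.3.
Target posterior odds = 0.005/0.995 = 1/199.
Need 3 × 0.3ⁿ ≤ 1/199, i.e. 0.3ⁿ ≤ 1/597.
0.3⁵ = 243/100000 is still above 1/597 but 0.3⁶ = 729/1000000 is at or below it, so n = 6.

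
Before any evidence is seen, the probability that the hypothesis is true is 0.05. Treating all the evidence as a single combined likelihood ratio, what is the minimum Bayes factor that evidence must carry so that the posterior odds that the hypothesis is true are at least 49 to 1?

931

Prior odds = 0.05/0.95 = 1/19.
Target odds = 49.
Required Bayes factor = 49 ÷ (1/19) = 931.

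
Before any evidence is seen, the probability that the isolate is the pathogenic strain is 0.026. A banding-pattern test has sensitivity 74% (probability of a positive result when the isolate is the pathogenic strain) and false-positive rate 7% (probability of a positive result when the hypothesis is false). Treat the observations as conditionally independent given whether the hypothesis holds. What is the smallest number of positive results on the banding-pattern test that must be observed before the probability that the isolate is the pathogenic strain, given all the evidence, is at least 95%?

3

Prior odds: 0.026 ÷ 0.974 = 13/487.
Likelihood ratio of a positive result = 0.74/0.07 = 74/7.
Target odds: 0.95 ÷ 0.05 = 19.
Need (13/487) × (74/7)ⁿ ≥ 19, i.e. (74/7)ⁿ ≥ 9253/13.
(74/7)² = 5476/49 falls short of 9253/13 but (74/7)³ = 405224/343 reaches it, so n = 3.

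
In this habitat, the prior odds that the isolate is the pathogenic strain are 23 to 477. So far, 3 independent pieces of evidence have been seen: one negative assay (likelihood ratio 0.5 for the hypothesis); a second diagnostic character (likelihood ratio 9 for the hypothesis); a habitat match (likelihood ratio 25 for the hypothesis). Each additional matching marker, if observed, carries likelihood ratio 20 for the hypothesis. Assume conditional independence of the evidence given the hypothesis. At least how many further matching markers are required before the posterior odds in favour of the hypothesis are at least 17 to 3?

Prior odds = 23/477.
Combined Bayes factor of the evidence already in hand = 0.5 × 9 × 25 = 112.5.
Odds after that evidence = (23/477) × 112.5 = 575/106.
Target odds = 17/3.
Need 20ⁿ ≥ 17/3 ÷ (575/106) = 1802/1725.
20¹ = 20, which meets the required 1802/1725; so n = 1.

1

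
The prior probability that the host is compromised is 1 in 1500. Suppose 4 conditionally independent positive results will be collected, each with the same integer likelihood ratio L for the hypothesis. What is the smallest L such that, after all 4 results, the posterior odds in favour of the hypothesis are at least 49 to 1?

17

Prior odds = (1/1500)/(1499/1500) = 1/1499.
Target odds = 49.
Need L⁴ ≥ 49 ÷ (1/1499) = 73451.
16⁴ = 65536 < 73451 ≤ 83521 = 17⁴, so L = 17.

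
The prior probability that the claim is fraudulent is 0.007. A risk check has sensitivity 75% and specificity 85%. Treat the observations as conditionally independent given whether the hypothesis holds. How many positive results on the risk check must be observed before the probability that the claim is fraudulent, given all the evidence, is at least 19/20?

Prior odds = 0.007/0.993 = 7/993.
False-positive rate = 1 − 0.85 = 0.15; likelihood ratio of a positive = 0.75/0.15 = 5.
Target posterior odds = 0.95/0.05 = 19.
Require 5ⁿ ≥ 19 ÷ (7/993) = 18867/7.
5⁴ = 625 falls short of 18867/7 but 5⁵ = 3125 reaches it, so n = 5.

5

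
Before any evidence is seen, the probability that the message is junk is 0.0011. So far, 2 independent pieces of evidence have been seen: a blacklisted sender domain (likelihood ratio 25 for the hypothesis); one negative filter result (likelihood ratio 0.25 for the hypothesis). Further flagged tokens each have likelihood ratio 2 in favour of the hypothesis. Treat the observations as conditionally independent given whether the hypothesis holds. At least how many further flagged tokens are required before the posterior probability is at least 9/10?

11

Prior odds = 0.0011/0.9989 = 11/9989.
Combined Bayes factor of the evidence already in hand = 25 × 0.25 = 6.25.
Odds after that evidence = (11/9989) × 6.25 = 275/39956.
Target odds = 0.9/0.1 = 9.
Need 2ⁿ ≥ 9 ÷ (275/39956) = 359604/275.
2¹⁰ = 1024 falls short of 359604/275 but 2¹¹ = 2048 reaches it, so n = 11.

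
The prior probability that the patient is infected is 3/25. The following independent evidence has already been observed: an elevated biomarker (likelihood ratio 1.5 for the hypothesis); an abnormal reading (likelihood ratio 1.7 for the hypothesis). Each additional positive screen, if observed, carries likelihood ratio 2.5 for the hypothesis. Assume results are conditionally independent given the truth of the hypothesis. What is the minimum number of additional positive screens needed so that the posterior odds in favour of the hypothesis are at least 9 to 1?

4

Prior odds = 0.12/0.88 = 3/22.
Combined Bayes factor of the evidence already in hand = 1.5 × 1.7 = 2.55.
Odds after that evidence = (3/22) × 2.55 = 153/440.
Target odds = 9.
Need 2.5ⁿ ≥ 9 ÷ (153/440) = 440/17.
2.5³ = 15.625 falls short of 440/17 but 2.5⁴ = 39.0625 reaches it, so n = 4.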